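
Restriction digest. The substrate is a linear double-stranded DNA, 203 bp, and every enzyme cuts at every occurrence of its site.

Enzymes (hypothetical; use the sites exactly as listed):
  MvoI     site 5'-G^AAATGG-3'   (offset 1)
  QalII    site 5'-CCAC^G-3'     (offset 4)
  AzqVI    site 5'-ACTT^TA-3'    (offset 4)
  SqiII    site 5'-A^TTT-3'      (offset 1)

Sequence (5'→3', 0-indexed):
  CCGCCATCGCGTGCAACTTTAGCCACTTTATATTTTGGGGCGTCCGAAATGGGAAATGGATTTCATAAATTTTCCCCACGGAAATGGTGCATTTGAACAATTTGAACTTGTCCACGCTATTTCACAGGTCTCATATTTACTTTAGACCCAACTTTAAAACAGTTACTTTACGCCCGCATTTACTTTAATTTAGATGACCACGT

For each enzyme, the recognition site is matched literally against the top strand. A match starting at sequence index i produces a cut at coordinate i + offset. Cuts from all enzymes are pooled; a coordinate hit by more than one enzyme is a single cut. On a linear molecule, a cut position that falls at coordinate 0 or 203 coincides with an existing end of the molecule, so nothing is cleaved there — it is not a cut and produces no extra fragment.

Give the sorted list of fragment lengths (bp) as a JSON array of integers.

Per-enzyme occurrences:
  MvoI (GAAATGG, off=1): starts [45, 52, 80] → cuts [46, 53, 81]
  QalII (CCACG, off=4): starts [75, 111, 197] → cuts [79, 115, 201]
  AzqVI (ACTTTA, off=4): starts [15, 24, 138, 150, 164, 181] → cuts [19, 28, 142, 154, 168, 185]
  SqiII (ATTT, off=1): starts [31, 59, 68, 90, 99, 118, 134, 177, 187] → cuts [32, 60, 69, 91, 100, 119, 135, 178, 188]

Pooled cuts: [19, 28, 32, 46, 53, 60, 69, 79, 81, 91, 100, 115, 119, 135, 142, 154, 168, 178, 185, 188, 201]

Fragment lengths:
  [0,19): 19 bp
  [19,28): 9 bp
  [28,32): 4 bp
  [32,46): 14 bp
  [46,53): 7 bp
  [53,60): 7 bp
  [60,69): 9 bp
  [69,79): 10 bp
  [79,81): 2 bp
  [81,91): 10 bp
  [91,100): 9 bp
  [100,115): 15 bp
  [115,119): 4 bp
  [119,135): 16 bp
  [135,142): 7 bp
  [142,154): 12 bp
  [154,168): 14 bp
  [168,178): 10 bp
  [178,185): 7 bp
  [185,188): 3 bp
  [188,201): 13 bp
  [201,203): 2 bp

[2,2,3,4,4,7,7,7,7,9,9,9,10,10,10,12,13,14,14,15,16,19]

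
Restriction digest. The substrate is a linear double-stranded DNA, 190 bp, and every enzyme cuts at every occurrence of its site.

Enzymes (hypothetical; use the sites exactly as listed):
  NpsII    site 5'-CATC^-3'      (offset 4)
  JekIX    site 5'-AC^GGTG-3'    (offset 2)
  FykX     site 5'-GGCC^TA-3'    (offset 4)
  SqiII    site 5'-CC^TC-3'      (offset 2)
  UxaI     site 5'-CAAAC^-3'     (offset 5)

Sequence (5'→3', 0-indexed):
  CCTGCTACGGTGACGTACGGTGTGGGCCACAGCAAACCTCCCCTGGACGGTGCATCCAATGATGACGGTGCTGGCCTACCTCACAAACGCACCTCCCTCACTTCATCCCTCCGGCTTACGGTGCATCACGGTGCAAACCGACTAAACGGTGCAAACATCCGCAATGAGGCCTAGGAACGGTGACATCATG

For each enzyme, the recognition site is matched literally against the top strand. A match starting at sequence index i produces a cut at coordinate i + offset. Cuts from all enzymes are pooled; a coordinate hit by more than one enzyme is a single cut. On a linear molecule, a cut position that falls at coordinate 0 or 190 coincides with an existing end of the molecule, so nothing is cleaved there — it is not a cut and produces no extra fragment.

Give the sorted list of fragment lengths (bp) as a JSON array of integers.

[1,2,2,3,3,4,4,5,7,8,8,8,8,9,9,9,9,10,10,10,10,10,10,12,19]

Per-enzyme occurrences:
  NpsII (CATC, off=4): starts [52, 103, 123, 155, 183] → cuts [56, 107, 127, 159, 187]
  JekIX (ACGGTG, off=2): starts [6, 16, 46, 64, 117, 127, 145, 176] → cuts [8, 18, 48, 66, 119, 129, 147, 178]
  FykX (GGCCTA, off=4): starts [72, 167] → cuts [76, 171]
  SqiII (CCTC, off=2): starts [36, 78, 91, 95, 107] → cuts [38, 80, 93, 97, 109]
  UxaI (CAAAC, off=5): starts [32, 83, 133, 151] → cuts [37, 88, 138, 156]

Pooled cuts: [8, 18, 37, 38, 48, 56, 66, 76, 80, 88, 93, 97, 107, 109, 119, 127, 129, 138, 147, 156, 159, 171, 178, 187]

Fragments:
  [0,8): 8 bp
  [8,18): 10 bp
  [18,37): 19 bp
  [37,38): 1 bp
  [38,48): 10 bp
  [48,56): 8 bp
  [56,66): 10 bp
  [66,76): 10 bp
  [76,80): 4 bp
  [80,88): 8 bp
  [88,93): 5 bp
  [93,97): 4 bp
  [97,107): 10 bp
  [107,109): 2 bp
  [109,119): 10 bp
  [119,127): 8 bp
  [127,129): 2 bp
  [129,138): 9 bp
  [138,147): 9 bp
  [147,156): 9 bp
  [156,159): 3 bp
  [159,171): 12 bp
  [171,178): 7 bp
  [178,187): 9 bp
  [187,190): 3 bp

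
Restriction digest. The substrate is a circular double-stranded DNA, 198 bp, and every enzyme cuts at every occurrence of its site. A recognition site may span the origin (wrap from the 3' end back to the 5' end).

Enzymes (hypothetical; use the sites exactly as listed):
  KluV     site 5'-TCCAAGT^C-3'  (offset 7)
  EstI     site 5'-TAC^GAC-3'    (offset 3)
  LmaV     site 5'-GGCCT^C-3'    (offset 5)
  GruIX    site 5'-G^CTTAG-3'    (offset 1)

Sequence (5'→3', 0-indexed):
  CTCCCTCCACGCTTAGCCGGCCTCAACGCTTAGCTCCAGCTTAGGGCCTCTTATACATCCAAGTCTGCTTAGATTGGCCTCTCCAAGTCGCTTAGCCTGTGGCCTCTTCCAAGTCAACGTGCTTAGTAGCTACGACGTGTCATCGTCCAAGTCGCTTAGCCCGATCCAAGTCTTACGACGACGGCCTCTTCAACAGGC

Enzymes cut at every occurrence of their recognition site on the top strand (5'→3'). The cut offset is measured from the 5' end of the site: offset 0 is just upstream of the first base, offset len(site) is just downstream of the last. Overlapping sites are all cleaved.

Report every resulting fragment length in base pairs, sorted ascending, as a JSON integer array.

[2,2,3,5,5,7,8,9,9,10,11,11,12,12,13,13,15,15,17,19]

Site scan:
  KluV (TCCAAGTC, off=7): starts [57, 81, 107, 145, 164] → cuts [64, 88, 114, 152, 171]
  EstI (TACGAC, off=3): starts [130, 173] → cuts [133, 176]
  LmaV (GGCCTC, off=5): starts [18, 44, 75, 100, 182, 195] → cuts [2, 23, 49, 80, 105, 187]
  GruIX (GCTTAG, off=1): starts [10, 27, 38, 66, 89, 120, 153] → cuts [11, 28, 39, 67, 90, 121, 154]

All cut coordinates (distinct, sorted): [2, 11, 23, 28, 39, 49, 64, 67, 80, 88, 90, 105, 114, 121, 133, 152, 154, 171, 176, 187]

Fragments:
  2→11: 9 bp
  11→23: 12 bp
  23→28: 5 bp
  28→39: 11 bp
  39→49: 10 bp
  49→64: 15 bp
  64→67: 3 bp
  67→80: 13 bp
  80→88: 8 bp
  88→90: 2 bp
  90→105: 15 bp
  105→114: 9 bp
  114→121: 7 bp
  121→133: 12 bp
  133→152: 19 bp
  152→154: 2 bp
  154→171: 17 bp
  171→176: 5 bp
  176→187: 11 bp
  187→2 (wrap): 198-187+2 = 13 bp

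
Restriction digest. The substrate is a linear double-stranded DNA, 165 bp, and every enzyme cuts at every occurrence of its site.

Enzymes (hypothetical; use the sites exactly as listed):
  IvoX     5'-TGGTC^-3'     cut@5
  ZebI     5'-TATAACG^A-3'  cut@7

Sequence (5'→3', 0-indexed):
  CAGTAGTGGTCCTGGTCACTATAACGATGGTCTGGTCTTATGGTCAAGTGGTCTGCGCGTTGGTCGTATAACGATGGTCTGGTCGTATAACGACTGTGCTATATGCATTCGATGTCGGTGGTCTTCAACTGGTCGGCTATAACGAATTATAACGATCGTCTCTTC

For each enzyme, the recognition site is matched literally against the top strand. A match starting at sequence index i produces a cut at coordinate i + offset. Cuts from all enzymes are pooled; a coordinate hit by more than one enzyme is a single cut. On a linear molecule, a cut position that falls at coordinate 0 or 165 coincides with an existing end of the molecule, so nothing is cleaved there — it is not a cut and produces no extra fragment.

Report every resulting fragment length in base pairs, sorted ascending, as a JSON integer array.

[5,5,6,6,6,8,8,8,8,9,10,10,11,11,11,12,31]

Scan for sites:
  IvoX (TGGTC, off=5): starts [6, 12, 27, 32, 40, 48, 60, 74, 79, 118, 129] → cuts [11, 17, 32, 37, 45, 53, 65, 79, 84, 123, 134]
  ZebI (TATAACGA, off=7): starts [19, 66, 85, 137, 147] → cuts [26, 73, 92, 144, 154]

All cut coordinates (distinct, sorted): [11, 17, 26, 32, 37, 45, 53, 65, 73, 79, 84, 92, 123, 134, 144, 154]

Fragments:
  [0,11): 11 bp
  [11,17): 6 bp
  [17,26): 9 bp
  [26,32): 6 bp
  [32,37): 5 bp
  [37,45): 8 bp
  [45,53): 8 bp
  [53,65): 12 bp
  [65,73): 8 bp
  [73,79): 6 bp
  [79,84): 5 bp
  [84,92): 8 bp
  [92,123): 31 bp
  [123,134): 11 bp
  [134,144): 10 bp
  [144,154): 10 bp
  [154,165): 11 bp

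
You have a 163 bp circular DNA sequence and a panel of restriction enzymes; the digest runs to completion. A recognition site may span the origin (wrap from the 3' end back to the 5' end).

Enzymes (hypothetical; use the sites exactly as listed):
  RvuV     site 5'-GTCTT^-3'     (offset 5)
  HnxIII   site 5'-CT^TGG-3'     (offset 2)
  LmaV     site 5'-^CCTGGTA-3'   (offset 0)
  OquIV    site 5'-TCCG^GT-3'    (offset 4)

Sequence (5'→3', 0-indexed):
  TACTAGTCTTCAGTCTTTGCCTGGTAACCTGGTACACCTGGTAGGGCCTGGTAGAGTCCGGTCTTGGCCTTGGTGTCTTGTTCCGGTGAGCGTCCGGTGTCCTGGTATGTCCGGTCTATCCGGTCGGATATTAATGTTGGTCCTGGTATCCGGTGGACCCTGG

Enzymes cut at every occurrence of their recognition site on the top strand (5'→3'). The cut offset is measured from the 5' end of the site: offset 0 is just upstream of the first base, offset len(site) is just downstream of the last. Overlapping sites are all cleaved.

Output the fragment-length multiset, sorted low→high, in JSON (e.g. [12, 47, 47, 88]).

Per-enzyme occurrences:
  RvuV GTCTT/5: at [5, 12, 60, 74] ⇒ [10, 17, 65, 79]
  HnxIII CTTGG/2: at [62, 68] ⇒ [64, 70]
  LmaV CCTGGTA/0: at [19, 27, 36, 46, 100, 141, 158] ⇒ [19, 27, 36, 46, 100, 141, 158]
  OquIV TCCGGT/4: at [56, 81, 92, 109, 118, 148] ⇒ [60, 85, 96, 113, 122, 152]

All cut coordinates (distinct, sorted): [10, 17, 19, 27, 36, 46, 60, 64, 65, 70, 79, 85, 96, 100, 113, 122, 141, 152, 158]

Fragments:
  10→17: 7 bp
  17→19: 2 bp
  19→27: 8 bp
  27→36: 9 bp
  36→46: 10 bp
  46→60: 14 bp
  60→64: 4 bp
  64→65: 1 bp
  65→70: 5 bp
  70→79: 9 bp
  79→85: 6 bp
  85→96: 11 bp
  96→100: 4 bp
  100→113: 13 bp
  113→122: 9 bp
  122→141: 19 bp
  141→152: 11 bp
  152→158: 6 bp
  158→10 (wrap): 163-158+10 = 15 bp

[1,2,4,4,5,6,6,7,8,9,9,9,10,11,11,13,14,15,19]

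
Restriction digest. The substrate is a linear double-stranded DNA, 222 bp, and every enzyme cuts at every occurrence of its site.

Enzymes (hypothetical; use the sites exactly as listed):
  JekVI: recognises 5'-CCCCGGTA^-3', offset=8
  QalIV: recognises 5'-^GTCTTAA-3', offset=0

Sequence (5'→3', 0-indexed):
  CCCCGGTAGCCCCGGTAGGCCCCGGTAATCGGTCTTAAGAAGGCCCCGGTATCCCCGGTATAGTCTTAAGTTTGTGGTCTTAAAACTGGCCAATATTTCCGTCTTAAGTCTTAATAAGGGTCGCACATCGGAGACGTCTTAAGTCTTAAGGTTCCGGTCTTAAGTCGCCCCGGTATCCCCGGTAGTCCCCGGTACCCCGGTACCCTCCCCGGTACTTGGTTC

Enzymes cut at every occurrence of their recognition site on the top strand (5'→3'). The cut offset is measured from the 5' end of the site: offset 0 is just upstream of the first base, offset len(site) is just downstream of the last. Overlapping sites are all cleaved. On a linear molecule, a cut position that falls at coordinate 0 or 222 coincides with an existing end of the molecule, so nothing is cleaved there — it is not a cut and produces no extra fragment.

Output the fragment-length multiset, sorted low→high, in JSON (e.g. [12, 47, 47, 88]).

[2,4,7,7,8,8,8,9,9,9,10,10,12,14,14,19,20,24,28]

Per-enzyme occurrences:
  JekVI CCCCGGTA/8: at [0, 9, 19, 43, 52, 167, 176, 186, 194, 206] ⇒ [8, 17, 27, 51, 60, 175, 184, 194, 202, 214]
  QalIV GTCTTAA/0: at [31, 62, 76, 100, 107, 135, 142, 156] ⇒ [31, 62, 76, 100, 107, 135, 142, 156]

Pooled cuts: [8, 17, 27, 31, 51, 60, 62, 76, 100, 107, 135, 142, 156, 175, 184, 194, 202, 214]

Fragments:
  [0,8): 8 bp
  [8,17): 9 bp
  [17,27): 10 bp
  [27,31): 4 bp
  [31,51): 20 bp
  [51,60): 9 bp
  [60,62): 2 bp
  [62,76): 14 bp
  [76,100): 24 bp
  [100,107): 7 bp
  [107,135): 28 bp
  [135,142): 7 bp
  [142,156): 14 bp
  [156,175): 19 bp
  [175,184): 9 bp
  [184,194): 10 bp
  [194,202): 8 bp
  [202,214): 12 bp
  [214,222): 8 bp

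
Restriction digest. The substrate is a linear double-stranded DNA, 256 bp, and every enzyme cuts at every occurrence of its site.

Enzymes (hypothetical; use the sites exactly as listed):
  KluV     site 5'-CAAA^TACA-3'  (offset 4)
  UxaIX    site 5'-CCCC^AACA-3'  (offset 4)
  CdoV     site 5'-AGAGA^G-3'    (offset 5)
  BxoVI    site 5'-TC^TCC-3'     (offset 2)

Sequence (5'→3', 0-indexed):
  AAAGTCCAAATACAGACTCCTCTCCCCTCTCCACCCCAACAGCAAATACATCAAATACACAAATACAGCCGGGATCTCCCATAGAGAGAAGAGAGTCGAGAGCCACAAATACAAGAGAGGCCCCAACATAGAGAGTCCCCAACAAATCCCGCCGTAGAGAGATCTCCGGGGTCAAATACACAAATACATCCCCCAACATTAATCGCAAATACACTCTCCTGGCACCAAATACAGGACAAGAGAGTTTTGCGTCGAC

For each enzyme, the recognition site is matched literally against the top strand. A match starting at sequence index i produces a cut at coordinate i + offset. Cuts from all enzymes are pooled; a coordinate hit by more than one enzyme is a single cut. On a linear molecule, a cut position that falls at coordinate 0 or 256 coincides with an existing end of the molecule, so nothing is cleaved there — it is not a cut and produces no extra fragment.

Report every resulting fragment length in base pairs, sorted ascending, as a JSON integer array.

Per-enzyme occurrences:
  KluV (CAAATACA, off=4): starts [6, 42, 51, 59, 105, 172, 180, 205, 225] → cuts [10, 46, 55, 63, 109, 176, 184, 209, 229]
  UxaIX (CCCCAACA, off=4): starts [33, 120, 136, 190] → cuts [37, 124, 140, 194]
  CdoV (AGAGAG, off=5): starts [82, 89, 113, 129, 155, 238] → cuts [87, 94, 118, 134, 160, 243]
  BxoVI (TCTCC, off=2): starts [20, 27, 74, 162, 214] → cuts [22, 29, 76, 164, 216]

All cut coordinates (distinct, sorted): [10, 22, 29, 37, 46, 55, 63, 76, 87, 94, 109, 118, 124, 134, 140, 160, 164, 176, 184, 194, 209, 216, 229, 243]

Fragment lengths:
  [0,10): 10 bp
  [10,22): 12 bp
  [22,29): 7 bp
  [29,37): 8 bp
  [37,46): 9 bp
  [46,55): 9 bp
  [55,63): 8 bp
  [63,76): 13 bp
  [76,87): 11 bp
  [87,94): 7 bp
  [94,109): 15 bp
  [109,118): 9 bp
  [118,124): 6 bp
  [124,134): 10 bp
  [134,140): 6 bp
  [140,160): 20 bp
  [160,164): 4 bp
  [164,176): 12 bp
  [176,184): 8 bp
  [184,194): 10 bp
  [194,209): 15 bp
  [209,216): 7 bp
  [216,229): 13 bp
  [229,243): 14 bp
  [243,256): 13 bp

[4,6,6,7,7,7,8,8,8,9,9,9,10,10,10,11,12,12,13,13,13,14,15,15,20]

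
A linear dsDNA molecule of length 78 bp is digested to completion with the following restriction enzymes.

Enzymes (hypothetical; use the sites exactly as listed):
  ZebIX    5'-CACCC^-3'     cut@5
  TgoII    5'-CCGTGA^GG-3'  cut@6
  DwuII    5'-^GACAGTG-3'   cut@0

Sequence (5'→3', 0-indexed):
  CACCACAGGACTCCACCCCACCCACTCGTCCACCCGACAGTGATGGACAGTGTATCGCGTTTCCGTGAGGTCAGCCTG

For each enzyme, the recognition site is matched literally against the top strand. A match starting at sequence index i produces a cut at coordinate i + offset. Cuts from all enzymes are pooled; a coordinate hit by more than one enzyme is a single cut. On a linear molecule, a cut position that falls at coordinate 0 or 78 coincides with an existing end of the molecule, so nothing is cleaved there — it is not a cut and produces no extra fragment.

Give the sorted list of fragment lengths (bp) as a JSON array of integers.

Site scan:
  ZebIX (CACCC, off=5): starts [13, 18, 30] → cuts [18, 23, 35]
  TgoII (CCGTGAGG, off=6): starts [62] → cuts [68]
  DwuII (GACAGTG, off=0): starts [35, 45] → cuts [35, 45]

Pooled cuts: [18, 23, 35, 45, 68]

Fragment lengths:
  [0,18): 18 bp
  [18,23): 5 bp
  [23,35): 12 bp
  [35,45): 10 bp
  [45,68): 23 bp
  [68,78): 10 bp

[5,10,10,12,18,23]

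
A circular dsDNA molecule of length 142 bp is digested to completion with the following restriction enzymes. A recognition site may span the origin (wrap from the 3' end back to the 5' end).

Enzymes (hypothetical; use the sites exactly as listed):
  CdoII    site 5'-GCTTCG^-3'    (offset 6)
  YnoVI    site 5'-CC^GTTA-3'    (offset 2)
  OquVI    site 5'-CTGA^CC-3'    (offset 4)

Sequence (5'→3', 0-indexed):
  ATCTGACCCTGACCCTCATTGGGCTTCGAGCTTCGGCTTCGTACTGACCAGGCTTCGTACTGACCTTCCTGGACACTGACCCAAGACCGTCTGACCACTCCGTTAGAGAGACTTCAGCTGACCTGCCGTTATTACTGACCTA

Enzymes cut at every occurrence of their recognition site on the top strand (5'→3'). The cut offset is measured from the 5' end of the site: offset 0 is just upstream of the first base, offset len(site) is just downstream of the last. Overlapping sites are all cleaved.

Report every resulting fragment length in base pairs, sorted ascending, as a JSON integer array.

Per-enzyme occurrences:
  CdoII (GCTTCG, off=6): starts [22, 29, 35, 51] → cuts [28, 35, 41, 57]
  YnoVI (CCGTTA, off=2): starts [99, 125] → cuts [101, 127]
  OquVI (CTGACC, off=4): starts [2, 8, 43, 59, 75, 90, 117, 134] → cuts [6, 12, 47, 63, 79, 94, 121, 138]

All cut coordinates (distinct, sorted): [6, 12, 28, 35, 41, 47, 57, 63, 79, 94, 101, 121, 127, 138]

Fragment lengths:
  6→12: 6 bp
  12→28: 16 bp
  28→35: 7 bp
  35→41: 6 bp
  41→47: 6 bp
  47→57: 10 bp
  57→63: 6 bp
  63→79: 16 bp
  79→94: 15 bp
  94→101: 7 bp
  101→121: 20 bp
  121→127: 6 bp
  127→138: 11 bp
  138→6 (wrap): 142-138+6 = 10 bp

[6,6,6,6,6,7,7,10,10,11,15,16,16,20]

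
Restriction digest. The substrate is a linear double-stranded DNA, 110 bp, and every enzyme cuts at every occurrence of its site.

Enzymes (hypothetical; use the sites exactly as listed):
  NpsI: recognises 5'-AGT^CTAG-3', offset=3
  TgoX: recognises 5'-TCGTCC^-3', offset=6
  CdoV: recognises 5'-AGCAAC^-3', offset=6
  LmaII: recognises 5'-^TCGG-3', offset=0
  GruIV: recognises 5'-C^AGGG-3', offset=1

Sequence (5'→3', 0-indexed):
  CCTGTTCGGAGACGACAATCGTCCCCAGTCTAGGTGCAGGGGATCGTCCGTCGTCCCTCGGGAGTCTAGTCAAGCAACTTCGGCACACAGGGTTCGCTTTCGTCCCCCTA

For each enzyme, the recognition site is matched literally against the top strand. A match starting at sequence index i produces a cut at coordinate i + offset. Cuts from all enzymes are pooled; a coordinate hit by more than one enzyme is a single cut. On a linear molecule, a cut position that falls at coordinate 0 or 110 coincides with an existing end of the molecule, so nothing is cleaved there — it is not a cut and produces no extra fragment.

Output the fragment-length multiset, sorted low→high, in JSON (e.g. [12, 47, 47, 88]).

[1,1,5,5,5,7,8,8,9,12,13,17,19]

Site scan:
  NpsI (AGTCTAG, off=3): starts [26, 62] → cuts [29, 65]
  TgoX (TCGTCC, off=6): starts [18, 43, 50, 99] → cuts [24, 49, 56, 105]
  CdoV (AGCAAC, off=6): starts [72] → cuts [78]
  LmaII (TCGG, off=0): starts [5, 57, 79] → cuts [5, 57, 79]
  GruIV (CAGGG, off=1): starts [36, 87] → cuts [37, 88]

Pooled cuts: [5, 24, 29, 37, 49, 56, 57, 65, 78, 79, 88, 105]

Fragments:
  [0,5): 5 bp
  [5,24): 19 bp
  [24,29): 5 bp
  [29,37): 8 bp
  [37,49): 12 bp
  [49,56): 7 bp
  [56,57): 1 bp
  [57,65): 8 bp
  [65,78): 13 bp
  [78,79): 1 bp
  [79,88): 9 bp
  [88,105): 17 bp
  [105,110): 5 bp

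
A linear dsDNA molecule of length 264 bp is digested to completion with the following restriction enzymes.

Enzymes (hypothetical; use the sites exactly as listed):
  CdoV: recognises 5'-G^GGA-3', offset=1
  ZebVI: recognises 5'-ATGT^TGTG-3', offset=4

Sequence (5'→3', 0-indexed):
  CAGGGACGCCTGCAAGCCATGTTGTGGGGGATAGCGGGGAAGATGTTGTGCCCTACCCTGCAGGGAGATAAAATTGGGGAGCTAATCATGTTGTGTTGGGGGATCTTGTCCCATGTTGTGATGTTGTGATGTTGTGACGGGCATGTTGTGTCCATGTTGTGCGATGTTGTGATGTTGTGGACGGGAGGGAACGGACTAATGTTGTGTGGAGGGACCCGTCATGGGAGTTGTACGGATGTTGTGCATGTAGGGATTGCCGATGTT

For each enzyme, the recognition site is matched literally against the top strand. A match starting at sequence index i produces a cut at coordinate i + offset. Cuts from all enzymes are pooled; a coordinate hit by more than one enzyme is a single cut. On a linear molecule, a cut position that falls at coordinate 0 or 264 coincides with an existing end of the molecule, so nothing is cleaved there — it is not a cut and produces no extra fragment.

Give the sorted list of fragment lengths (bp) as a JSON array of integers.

[3,4,6,8,8,8,8,9,9,9,9,10,11,11,12,14,14,14,14,15,16,16,17,19]

Scan for sites:
  CdoV GGGA/1: at [2, 27, 36, 62, 76, 99, 182, 186, 210, 222, 249] ⇒ [3, 28, 37, 63, 77, 100, 183, 187, 211, 223, 250]
  ZebVI ATGTTGTG/4: at [18, 42, 87, 112, 120, 128, 142, 153, 163, 171, 198, 235] ⇒ [22, 46, 91, 116, 124, 132, 146, 157, 167, 175, 202, 239]

Pooled cuts: [3, 22, 28, 37, 46, 63, 77, 91, 100, 116, 124, 132, 146, 157, 167, 175, 183, 187, 202, 211, 223, 239, 250]

Fragments:
  [0,3): 3 bp
  [3,22): 19 bp
  [22,28): 6 bp
  [28,37): 9 bp
  [37,46): 9 bp
  [46,63): 17 bp
  [63,77): 14 bp
  [77,91): 14 bp
  [91,100): 9 bp
  [100,116): 16 bp
  [116,124): 8 bp
  [124,132): 8 bp
  [132,146): 14 bp
  [146,157): 11 bp
  [157,167): 10 bp
  [167,175): 8 bp
  [175,183): 8 bp
  [183,187): 4 bp
  [187,202): 15 bp
  [202,211): 9 bp
  [211,223): 12 bp
  [223,239): 16 bp
  [239,250): 11 bp
  [250,264): 14 bp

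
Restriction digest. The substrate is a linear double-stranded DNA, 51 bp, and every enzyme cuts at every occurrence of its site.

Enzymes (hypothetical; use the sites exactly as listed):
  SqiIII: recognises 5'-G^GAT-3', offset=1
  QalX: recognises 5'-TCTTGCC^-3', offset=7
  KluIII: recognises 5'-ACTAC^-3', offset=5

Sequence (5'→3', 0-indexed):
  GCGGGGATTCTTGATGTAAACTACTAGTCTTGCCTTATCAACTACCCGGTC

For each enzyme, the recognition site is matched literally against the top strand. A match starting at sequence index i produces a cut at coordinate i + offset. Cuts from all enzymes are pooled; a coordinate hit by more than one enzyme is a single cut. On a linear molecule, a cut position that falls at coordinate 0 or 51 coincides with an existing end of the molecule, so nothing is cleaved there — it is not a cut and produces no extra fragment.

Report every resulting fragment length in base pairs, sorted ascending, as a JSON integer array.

[5,6,10,11,19]

Site scan:
  SqiIII GGAT/1: at [4] ⇒ [5]
  QalX TCTTGCC/7: at [27] ⇒ [34]
  KluIII ACTAC/5: at [19, 40] ⇒ [24, 45]

Pooled cuts: [5, 24, 34, 45]

Fragments:
  [0,5): 5 bp
  [5,24): 19 bp
  [24,34): 10 bp
  [34,45): 11 bp
  [45,51): 6 bp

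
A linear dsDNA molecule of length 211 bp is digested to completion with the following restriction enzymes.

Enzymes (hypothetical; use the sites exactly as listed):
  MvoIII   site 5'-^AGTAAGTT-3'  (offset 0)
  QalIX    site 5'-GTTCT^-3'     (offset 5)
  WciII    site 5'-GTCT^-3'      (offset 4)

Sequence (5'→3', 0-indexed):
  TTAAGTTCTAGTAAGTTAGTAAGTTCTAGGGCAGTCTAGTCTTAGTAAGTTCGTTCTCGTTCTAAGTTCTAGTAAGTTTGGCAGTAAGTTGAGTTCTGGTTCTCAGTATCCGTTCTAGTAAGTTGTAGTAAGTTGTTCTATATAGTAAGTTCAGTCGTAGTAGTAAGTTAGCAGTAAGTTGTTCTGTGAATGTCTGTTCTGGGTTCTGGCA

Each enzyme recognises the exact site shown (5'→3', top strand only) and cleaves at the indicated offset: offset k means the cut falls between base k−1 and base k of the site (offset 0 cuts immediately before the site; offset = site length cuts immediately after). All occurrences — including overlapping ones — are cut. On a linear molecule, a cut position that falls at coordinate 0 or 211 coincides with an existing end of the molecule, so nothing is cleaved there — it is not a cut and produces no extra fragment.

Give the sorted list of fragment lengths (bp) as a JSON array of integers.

Scan for sites:
  MvoIII AGTAAGTT/0: at [9, 17, 43, 70, 82, 116, 126, 143, 161, 172] ⇒ [9, 17, 43, 70, 82, 116, 126, 143, 161, 172]
  QalIX GTTCT/5: at [4, 22, 52, 58, 65, 92, 98, 111, 134, 180, 195, 202] ⇒ [9, 27, 57, 63, 70, 97, 103, 116, 139, 185, 200, 207]
  WciII GTCT/4: at [33, 38, 191] ⇒ [37, 42, 195]

Pooled cuts: [9, 17, 27, 37, 42, 43, 57, 63, 70, 82, 97, 103, 116, 126, 139, 143, 161, 172, 185, 195, 200, 207]

Fragment lengths:
  [0,9): 9 bp
  [9,17): 8 bp
  [17,27): 10 bp
  [27,37): 10 bp
  [37,42): 5 bp
  [42,43): 1 bp
  [43,57): 14 bp
  [57,63): 6 bp
  [63,70): 7 bp
  [70,82): 12 bp
  [82,97): 15 bp
  [97,103): 6 bp
  [103,116): 13 bp
  [116,126): 10 bp
  [126,139): 13 bp
  [139,143): 4 bp
  [143,161): 18 bp
  [161,172): 11 bp
  [172,185): 13 bp
  [185,195): 10 bp
  [195,200): 5 bp
  [200,207): 7 bp
  [207,211): 4 bp

[1,4,4,5,5,6,6,7,7,8,9,10,10,10,10,11,12,13,13,13,14,15,18]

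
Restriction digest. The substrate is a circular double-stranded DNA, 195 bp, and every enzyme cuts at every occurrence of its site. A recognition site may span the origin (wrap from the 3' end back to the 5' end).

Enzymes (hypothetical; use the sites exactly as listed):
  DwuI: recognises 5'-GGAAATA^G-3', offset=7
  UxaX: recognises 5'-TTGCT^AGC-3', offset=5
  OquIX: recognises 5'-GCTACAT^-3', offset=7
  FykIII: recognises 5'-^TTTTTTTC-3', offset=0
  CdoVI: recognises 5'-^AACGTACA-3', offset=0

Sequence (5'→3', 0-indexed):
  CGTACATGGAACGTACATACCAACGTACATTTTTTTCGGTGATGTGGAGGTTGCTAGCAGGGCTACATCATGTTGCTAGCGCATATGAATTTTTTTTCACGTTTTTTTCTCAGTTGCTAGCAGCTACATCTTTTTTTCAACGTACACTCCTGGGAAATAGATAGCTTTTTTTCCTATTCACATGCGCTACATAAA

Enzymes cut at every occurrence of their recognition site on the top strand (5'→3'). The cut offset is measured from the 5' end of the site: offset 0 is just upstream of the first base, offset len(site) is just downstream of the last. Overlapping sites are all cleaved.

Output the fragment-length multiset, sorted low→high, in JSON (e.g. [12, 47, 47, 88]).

Per-enzyme occurrences:
  DwuI (GGAAATAG, off=7): starts [152] → cuts [159]
  UxaX (TTGCTAGC, off=5): starts [50, 72, 113] → cuts [55, 77, 118]
  OquIX (GCTACAT, off=7): starts [61, 122, 185] → cuts [68, 129, 192]
  FykIII (TTTTTTTC, off=0): starts [29, 90, 101, 130, 165] → cuts [29, 90, 101, 130, 165]
  CdoVI (AACGTACA, off=0): starts [9, 21, 138, 193] → cuts [9, 21, 138, 193]

All cut coordinates (distinct, sorted): [9, 21, 29, 55, 68, 77, 90, 101, 118, 129, 130, 138, 159, 165, 192, 193]

Fragment lengths:
  9→21: 12 bp
  21→29: 8 bp
  29→55: 26 bp
  55→68: 13 bp
  68→77: 9 bp
  77→90: 13 bp
  90→101: 11 bp
  101→118: 17 bp
  118→129: 11 bp
  129→130: 1 bp
  130→138: 8 bp
  138→159: 21 bp
  159→165: 6 bp
  165→192: 27 bp
  192→193: 1 bp
  193→9 (wrap): 195-193+9 = 11 bp

[1,1,6,8,8,9,11,11,11,12,13,13,17,21,26,27]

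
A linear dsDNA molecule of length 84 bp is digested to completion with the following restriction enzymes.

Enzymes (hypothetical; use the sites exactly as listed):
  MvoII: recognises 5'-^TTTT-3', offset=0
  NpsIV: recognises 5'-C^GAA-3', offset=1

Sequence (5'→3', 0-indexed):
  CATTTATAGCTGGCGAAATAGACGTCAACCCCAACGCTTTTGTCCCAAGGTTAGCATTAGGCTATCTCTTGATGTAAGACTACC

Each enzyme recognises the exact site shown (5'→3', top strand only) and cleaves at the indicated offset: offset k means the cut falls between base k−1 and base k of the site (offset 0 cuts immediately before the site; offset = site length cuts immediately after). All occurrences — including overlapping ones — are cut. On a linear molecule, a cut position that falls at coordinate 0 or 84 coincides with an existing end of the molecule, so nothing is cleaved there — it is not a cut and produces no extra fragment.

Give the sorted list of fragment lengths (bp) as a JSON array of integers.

[14,23,47]

Site scan:
  MvoII TTTT/0: at [37] ⇒ [37]
  NpsIV CGAA/1: at [13] ⇒ [14]

Pooled cuts: [14, 37]

Fragment lengths:
  [0,14): 14 bp
  [14,37): 23 bp
  [37,84): 47 bp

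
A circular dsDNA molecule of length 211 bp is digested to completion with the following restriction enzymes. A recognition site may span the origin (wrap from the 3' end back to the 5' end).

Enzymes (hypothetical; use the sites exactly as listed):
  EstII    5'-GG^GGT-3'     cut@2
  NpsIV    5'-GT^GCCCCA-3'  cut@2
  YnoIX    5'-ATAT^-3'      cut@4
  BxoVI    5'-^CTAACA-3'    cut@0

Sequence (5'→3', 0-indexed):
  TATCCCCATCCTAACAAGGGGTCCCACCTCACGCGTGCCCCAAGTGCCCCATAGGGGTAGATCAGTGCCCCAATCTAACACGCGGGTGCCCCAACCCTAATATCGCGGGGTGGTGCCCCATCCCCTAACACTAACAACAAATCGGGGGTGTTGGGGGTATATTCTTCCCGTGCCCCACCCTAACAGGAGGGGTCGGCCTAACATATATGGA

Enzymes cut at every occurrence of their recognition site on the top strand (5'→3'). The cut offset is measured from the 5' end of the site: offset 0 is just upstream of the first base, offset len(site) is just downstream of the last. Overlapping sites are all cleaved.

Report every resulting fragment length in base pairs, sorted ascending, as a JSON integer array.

Site scan:
  EstII GGGGT/2: at [17, 53, 106, 144, 153, 188] ⇒ [19, 55, 108, 146, 155, 190]
  NpsIV GTGCCCCA/2: at [34, 43, 64, 85, 112, 169] ⇒ [36, 45, 66, 87, 114, 171]
  YnoIX ATAT/4: at [99, 158, 202, 204, 210] ⇒ [3, 103, 162, 206, 208]
  BxoVI CTAACA/0: at [10, 74, 124, 130, 179, 197] ⇒ [10, 74, 124, 130, 179, 197]

All cut coordinates (distinct, sorted): [3, 10, 19, 36, 45, 55, 66, 74, 87, 103, 108, 114, 124, 130, 146, 155, 162, 171, 179, 190, 197, 206, 208]

Fragment lengths:
  3→10: 7 bp
  10→19: 9 bp
  19→36: 17 bp
  36→45: 9 bp
  45→55: 10 bp
  55→66: 11 bp
  66→74: 8 bp
  74→87: 13 bp
  87→103: 16 bp
  103→108: 5 bp
  108→114: 6 bp
  114→124: 10 bp
  124→130: 6 bp
  130→146: 16 bp
  146→155: 9 bp
  155→162: 7 bp
  162→171: 9 bp
  171→179: 8 bp
  179→190: 11 bp
  190→197: 7 bp
  197→206: 9 bp
  206→208: 2 bp
  208→3 (wrap): 211-208+3 = 6 bp

[2,5,6,6,6,7,7,7,8,8,9,9,9,9,9,10,10,11,11,13,16,16,17]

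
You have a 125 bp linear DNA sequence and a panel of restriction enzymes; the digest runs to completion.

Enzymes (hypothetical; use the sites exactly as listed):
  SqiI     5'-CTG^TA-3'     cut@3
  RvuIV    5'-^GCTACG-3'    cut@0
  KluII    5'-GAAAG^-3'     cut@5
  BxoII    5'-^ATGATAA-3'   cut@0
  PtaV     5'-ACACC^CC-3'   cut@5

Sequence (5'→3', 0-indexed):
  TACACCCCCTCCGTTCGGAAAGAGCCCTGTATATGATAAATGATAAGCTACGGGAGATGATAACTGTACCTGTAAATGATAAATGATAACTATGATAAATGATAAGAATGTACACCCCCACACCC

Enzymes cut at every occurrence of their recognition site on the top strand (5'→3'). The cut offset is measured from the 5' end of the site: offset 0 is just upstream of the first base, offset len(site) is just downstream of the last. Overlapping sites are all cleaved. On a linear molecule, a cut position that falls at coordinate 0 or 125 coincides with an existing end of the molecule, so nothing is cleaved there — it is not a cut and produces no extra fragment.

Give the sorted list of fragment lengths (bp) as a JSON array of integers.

[3,3,6,6,7,7,7,7,7,9,9,10,10,16,18]

Per-enzyme occurrences:
  SqiI (CTGTA, off=3): starts [26, 63, 69] → cuts [29, 66, 72]
  RvuIV (GCTACG, off=0): starts [46] → cuts [46]
  KluII (GAAAG, off=5): starts [17] → cuts [22]
  BxoII (ATGATAA, off=0): starts [32, 39, 56, 75, 82, 91, 98] → cuts [32, 39, 56, 75, 82, 91, 98]
  PtaV (ACACCCC, off=5): starts [1, 111] → cuts [6, 116]

All cut coordinates (distinct, sorted): [6, 22, 29, 32, 39, 46, 56, 66, 72, 75, 82, 91, 98, 116]

Fragments:
  [0,6): 6 bp
  [6,22): 16 bp
  [22,29): 7 bp
  [29,32): 3 bp
  [32,39): 7 bp
  [39,46): 7 bp
  [46,56): 10 bp
  [56,66): 10 bp
  [66,72): 6 bp
  [72,75): 3 bp
  [75,82): 7 bp
  [82,91): 9 bp
  [91,98): 7 bp
  [98,116): 18 bp
  [116,125): 9 bp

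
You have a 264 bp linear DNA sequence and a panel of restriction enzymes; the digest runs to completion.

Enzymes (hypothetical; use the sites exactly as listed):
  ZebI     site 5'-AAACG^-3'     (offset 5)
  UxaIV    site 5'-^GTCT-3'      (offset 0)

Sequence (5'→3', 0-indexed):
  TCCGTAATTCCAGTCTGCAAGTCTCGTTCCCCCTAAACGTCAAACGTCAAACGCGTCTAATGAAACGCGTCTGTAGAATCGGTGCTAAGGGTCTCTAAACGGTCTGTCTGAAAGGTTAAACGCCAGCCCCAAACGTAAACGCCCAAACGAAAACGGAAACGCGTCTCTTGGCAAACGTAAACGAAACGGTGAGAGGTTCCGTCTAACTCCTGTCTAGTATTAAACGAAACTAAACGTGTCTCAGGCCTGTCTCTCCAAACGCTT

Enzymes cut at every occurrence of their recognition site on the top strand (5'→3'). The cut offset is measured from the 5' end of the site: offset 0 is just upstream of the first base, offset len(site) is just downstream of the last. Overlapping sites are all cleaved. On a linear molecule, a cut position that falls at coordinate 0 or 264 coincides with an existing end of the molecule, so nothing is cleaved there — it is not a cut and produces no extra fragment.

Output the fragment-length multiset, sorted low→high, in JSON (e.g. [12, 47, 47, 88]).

Per-enzyme occurrences:
  ZebI (AAACG, off=5): starts [34, 41, 48, 62, 96, 117, 130, 136, 144, 150, 156, 172, 178, 183, 221, 231, 256] → cuts [39, 46, 53, 67, 101, 122, 135, 141, 149, 155, 161, 177, 183, 188, 226, 236, 261]
  UxaIV (GTCT, off=0): starts [12, 20, 54, 68, 90, 101, 105, 162, 200, 211, 237, 248] → cuts [12, 20, 54, 68, 90, 101, 105, 162, 200, 211, 237, 248]

All cut coordinates (distinct, sorted): [12, 20, 39, 46, 53, 54, 67, 68, 90, 101, 105, 122, 135, 141, 149, 155, 161, 162, 177, 183, 188, 200, 211, 226, 236, 237, 248, 261]

Fragment lengths:
  [0,12): 12 bp
  [12,20): 8 bp
  [20,39): 19 bp
  [39,46): 7 bp
  [46,53): 7 bp
  [53,54): 1 bp
  [54,67): 13 bp
  [67,68): 1 bp
  [68,90): 22 bp
  [90,101): 11 bp
  [101,105): 4 bp
  [105,122): 17 bp
  [122,135): 13 bp
  [135,141): 6 bp
  [141,149): 8 bp
  [149,155): 6 bp
  [155,161): 6 bp
  [161,162): 1 bp
  [162,177): 15 bp
  [177,183): 6 bp
  [183,188): 5 bp
  [188,200): 12 bp
  [200,211): 11 bp
  [211,226): 15 bp
  [226,236): 10 bp
  [236,237): 1 bp
  [237,248): 11 bp
  [248,261): 13 bp
  [261,264): 3 bp

[1,1,1,1,3,4,5,6,6,6,6,7,7,8,8,10,11,11,11,12,12,13,13,13,15,15,17,19,22]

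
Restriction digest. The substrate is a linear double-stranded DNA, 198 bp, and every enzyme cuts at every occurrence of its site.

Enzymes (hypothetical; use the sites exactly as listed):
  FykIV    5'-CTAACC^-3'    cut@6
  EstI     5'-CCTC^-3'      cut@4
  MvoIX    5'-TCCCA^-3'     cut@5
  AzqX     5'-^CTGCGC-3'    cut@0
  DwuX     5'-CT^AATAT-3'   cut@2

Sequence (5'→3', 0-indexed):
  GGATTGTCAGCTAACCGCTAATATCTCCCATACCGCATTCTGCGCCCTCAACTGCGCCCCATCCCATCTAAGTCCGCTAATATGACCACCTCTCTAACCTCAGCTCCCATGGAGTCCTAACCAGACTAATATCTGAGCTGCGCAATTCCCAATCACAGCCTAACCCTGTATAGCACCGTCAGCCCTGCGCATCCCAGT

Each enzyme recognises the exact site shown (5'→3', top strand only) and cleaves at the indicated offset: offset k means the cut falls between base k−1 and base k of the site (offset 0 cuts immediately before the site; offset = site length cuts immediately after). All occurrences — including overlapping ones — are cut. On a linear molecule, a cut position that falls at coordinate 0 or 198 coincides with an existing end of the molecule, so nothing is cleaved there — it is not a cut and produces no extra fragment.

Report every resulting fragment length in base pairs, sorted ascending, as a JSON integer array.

[2,2,2,3,5,7,8,9,10,10,11,12,12,13,14,14,14,15,16,19]

Site scan:
  FykIV (CTAACC, off=6): starts [10, 93, 116, 159] → cuts [16, 99, 122, 165]
  EstI (CCTC, off=4): starts [45, 88, 97] → cuts [49, 92, 101]
  MvoIX (TCCCA, off=5): starts [25, 61, 104, 146, 191] → cuts [30, 66, 109, 151, 196]
  AzqX (CTGCGC, off=0): starts [39, 51, 137, 184] → cuts [39, 51, 137, 184]
  DwuX (CTAATAT, off=2): starts [17, 76, 125] → cuts [19, 78, 127]

All cut coordinates (distinct, sorted): [16, 19, 30, 39, 49, 51, 66, 78, 92, 99, 101, 109, 122, 127, 137, 151, 165, 184, 196]

Fragments:
  [0,16): 16 bp
  [16,19): 3 bp
  [19,30): 11 bp
  [30,39): 9 bp
  [39,49): 10 bp
  [49,51): 2 bp
  [51,66): 15 bp
  [66,78): 12 bp
  [78,92): 14 bp
  [92,99): 7 bp
  [99,101): 2 bp
  [101,109): 8 bp
  [109,122): 13 bp
  [122,127): 5 bp
  [127,137): 10 bp
  [137,151): 14 bp
  [151,165): 14 bp
  [165,184): 19 bp
  [184,196): 12 bp
  [196,198): 2 bp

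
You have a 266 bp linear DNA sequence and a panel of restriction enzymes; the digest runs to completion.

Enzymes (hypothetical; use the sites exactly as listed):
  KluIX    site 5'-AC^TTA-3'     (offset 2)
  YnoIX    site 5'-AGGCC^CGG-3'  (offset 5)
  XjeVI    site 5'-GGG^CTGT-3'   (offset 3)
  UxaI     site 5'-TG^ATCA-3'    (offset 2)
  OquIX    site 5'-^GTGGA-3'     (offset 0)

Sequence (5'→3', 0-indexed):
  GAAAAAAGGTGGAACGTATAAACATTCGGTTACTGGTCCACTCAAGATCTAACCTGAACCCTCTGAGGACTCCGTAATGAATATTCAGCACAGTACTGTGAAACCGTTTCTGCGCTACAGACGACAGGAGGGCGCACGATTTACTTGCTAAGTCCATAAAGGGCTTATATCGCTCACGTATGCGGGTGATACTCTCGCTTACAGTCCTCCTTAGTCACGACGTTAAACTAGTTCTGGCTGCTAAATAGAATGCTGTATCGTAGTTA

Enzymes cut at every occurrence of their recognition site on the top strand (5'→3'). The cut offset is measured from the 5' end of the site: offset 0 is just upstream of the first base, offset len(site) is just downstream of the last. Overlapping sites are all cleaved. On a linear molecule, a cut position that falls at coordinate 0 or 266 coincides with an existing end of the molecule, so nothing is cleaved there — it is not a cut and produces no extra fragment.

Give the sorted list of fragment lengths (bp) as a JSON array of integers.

Site scan:
  KluIX (ACTTA, off=2): no sites
  YnoIX (AGGCCCGG, off=5): no sites
  XjeVI (GGGCTGT, off=3): no sites
  UxaI (TGATCA, off=2): no sites
  OquIX (GTGGA, off=0): starts [8] → cuts [8]

Pooled cuts: [8]

Fragment lengths:
  [0,8): 8 bp
  [8,266): 258 bp

[8,258]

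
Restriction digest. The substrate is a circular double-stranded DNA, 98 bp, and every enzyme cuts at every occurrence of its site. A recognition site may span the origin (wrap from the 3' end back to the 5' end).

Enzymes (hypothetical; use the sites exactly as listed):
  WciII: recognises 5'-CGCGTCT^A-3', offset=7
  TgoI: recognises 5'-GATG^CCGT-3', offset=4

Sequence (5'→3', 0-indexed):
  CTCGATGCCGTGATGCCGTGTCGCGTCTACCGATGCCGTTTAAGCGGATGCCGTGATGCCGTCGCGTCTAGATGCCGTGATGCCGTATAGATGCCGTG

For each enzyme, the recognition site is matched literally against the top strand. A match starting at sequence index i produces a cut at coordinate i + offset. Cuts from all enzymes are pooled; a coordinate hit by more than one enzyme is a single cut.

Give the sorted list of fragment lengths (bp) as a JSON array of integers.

Per-enzyme occurrences:
  WciII (CGCGTCTA, off=7): starts [21, 62] → cuts [28, 69]
  TgoI (GATGCCGT, off=4): starts [3, 11, 31, 46, 54, 70, 78, 89] → cuts [7, 15, 35, 50, 58, 74, 82, 93]

Pooled cuts: [7, 15, 28, 35, 50, 58, 69, 74, 82, 93]

Fragment lengths:
  7→15: 8 bp
  15→28: 13 bp
  28→35: 7 bp
  35→50: 15 bp
  50→58: 8 bp
  58→69: 11 bp
  69→74: 5 bp
  74→82: 8 bp
  82→93: 11 bp
  93→7 (wrap): 98-93+7 = 12 bp

[5,7,8,8,8,11,11,12,13,15]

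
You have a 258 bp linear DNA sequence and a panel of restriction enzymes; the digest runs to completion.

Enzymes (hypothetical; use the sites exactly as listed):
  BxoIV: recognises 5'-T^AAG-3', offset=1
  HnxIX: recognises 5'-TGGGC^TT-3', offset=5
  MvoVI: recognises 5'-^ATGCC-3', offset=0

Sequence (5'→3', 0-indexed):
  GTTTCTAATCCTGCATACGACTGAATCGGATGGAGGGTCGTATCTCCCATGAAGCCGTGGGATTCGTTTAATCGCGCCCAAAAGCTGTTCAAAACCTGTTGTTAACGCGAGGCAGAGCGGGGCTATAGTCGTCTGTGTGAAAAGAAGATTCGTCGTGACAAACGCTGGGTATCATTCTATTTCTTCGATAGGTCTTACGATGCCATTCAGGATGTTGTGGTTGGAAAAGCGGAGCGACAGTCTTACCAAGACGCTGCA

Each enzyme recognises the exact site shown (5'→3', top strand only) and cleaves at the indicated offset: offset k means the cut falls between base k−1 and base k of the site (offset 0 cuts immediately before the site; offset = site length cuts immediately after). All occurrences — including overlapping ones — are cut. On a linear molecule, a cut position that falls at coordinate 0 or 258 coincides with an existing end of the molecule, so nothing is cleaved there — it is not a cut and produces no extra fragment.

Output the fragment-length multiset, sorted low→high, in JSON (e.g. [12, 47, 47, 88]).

[59,199]

Per-enzyme occurrences:
  BxoIV (TAAG, off=1): no sites
  HnxIX (TGGGCTT, off=5): no sites
  MvoVI ATGCC/0: at [199] ⇒ [199]

All cut coordinates (distinct, sorted): [199]

Fragments:
  [0,199): 199 bp
  [199,258): 59 bp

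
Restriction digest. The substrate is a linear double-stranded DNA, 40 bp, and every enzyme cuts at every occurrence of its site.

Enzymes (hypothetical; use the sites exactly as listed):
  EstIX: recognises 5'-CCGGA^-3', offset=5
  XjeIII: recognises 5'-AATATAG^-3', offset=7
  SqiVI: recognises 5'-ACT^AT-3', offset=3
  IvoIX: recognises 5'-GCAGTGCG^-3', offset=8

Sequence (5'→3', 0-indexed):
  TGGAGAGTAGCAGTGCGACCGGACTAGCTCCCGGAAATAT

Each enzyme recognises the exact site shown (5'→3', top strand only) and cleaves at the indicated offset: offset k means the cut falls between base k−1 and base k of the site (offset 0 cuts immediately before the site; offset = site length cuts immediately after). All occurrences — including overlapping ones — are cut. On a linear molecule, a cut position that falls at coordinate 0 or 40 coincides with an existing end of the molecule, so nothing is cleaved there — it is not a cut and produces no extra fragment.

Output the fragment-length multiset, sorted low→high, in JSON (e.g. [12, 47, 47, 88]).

[5,6,12,17]

Per-enzyme occurrences:
  EstIX CCGGA/5: at [18, 30] ⇒ [23, 35]
  XjeIII (AATATAG, off=7): no sites
  SqiVI (ACTAT, off=3): no sites
  IvoIX GCAGTGCG/8: at [9] ⇒ [17]

Pooled cuts: [17, 23, 35]

Fragment lengths:
  [0,17): 17 bp
  [17,23): 6 bp
  [23,35): 12 bp
  [35,40): 5 bp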